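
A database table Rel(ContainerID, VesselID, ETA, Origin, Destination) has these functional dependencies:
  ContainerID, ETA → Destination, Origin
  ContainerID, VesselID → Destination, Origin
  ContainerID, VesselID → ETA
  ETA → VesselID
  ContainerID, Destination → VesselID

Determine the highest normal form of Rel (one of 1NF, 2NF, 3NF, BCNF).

Candidate keys: {ContainerID, Destination}, {ContainerID, ETA}, {ContainerID, VesselID}. Prime attributes: {ContainerID, Destination, ETA, VesselID}.
ETA → VesselID breaks BCNF: {ETA}⁺ = {ETA, VesselID}, so {ETA} is not a superkey.
Its right-hand attributes {VesselID} are all prime, as are those of every other non-superkey FD — the relation is in 3NF.

3NF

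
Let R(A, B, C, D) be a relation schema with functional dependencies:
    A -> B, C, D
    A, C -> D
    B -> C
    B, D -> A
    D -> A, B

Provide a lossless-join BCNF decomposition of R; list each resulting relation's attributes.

Candidate keys of the original relation: {A}, {D}.
In {A, B, C, D}, {B} is not a superkey ({B}⁺ restricted to this set is {B, C}), so split on B -> C into {B, C} and {A, B, D}.
{B, C} has no BCNF violation.
{A, B, D} has no BCNF violation.

{A, B, D}; {B, C}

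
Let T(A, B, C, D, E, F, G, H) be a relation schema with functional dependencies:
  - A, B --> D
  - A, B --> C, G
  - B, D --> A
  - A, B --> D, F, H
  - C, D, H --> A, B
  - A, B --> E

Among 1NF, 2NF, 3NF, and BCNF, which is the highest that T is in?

Candidate keys: {A, B}, {B, D}, {C, D, H}. Prime attributes: {A, B, C, D, H}.
Each dependency's left side is a superkey — BCNF holds.

BCNF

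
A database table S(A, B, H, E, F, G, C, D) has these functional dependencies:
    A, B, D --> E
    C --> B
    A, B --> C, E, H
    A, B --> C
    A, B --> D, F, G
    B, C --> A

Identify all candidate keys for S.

{C}⁺ = {A, B, C, D, E, F, G, H}, which is every attribute, so {C} is a candidate key.
{A, B}⁺ = {A, B, C, D, E, F, G, H}, which is every attribute, so {A, B} is a candidate key.
No proper subset of any of these is a key, and no other minimal superkey exists.

{A, B}, {C}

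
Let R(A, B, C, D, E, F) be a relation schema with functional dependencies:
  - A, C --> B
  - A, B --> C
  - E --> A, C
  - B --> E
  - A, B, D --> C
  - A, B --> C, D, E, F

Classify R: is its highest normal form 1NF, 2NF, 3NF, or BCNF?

Candidate keys: {A, C}, {B}, {E}. Prime attributes: {A, B, C, E}.
Each dependency's left side is a superkey — BCNF holds.

BCNF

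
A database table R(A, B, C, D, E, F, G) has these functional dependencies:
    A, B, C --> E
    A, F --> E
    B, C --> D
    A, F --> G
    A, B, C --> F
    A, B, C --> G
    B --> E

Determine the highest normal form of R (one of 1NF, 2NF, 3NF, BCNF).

Candidate key: {A, B, C}. Prime attributes: {A, B, C}.
A, F --> E: {A, F}⁺ = {A, E, F, G}, which is not all of the attributes, so the left side is not a superkey — BCNF is violated.
A, F --> E has non-prime {E} on the right and a non-superkey on the left, so 3NF fails.
The proper key subset {B} of {A, B, C} determines non-prime {E}, so the relation is not even in 2NF.

1NF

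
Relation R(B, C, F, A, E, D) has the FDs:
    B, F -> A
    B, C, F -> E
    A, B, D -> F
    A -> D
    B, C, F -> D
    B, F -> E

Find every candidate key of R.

{A, B, C}, {B, C, F}

Attributes never on any right-hand side: {B, C} — every candidate key must contain all of them.
{A, B, C}⁺ = {A, B, C, D, E, F} — all of the relation — so {A, B, C} is a candidate key.
{B, C, F}⁺ = {A, B, C, D, E, F} — all of the relation — so {B, C, F} is a candidate key.
These are minimal and exhaustive — every other superkey contains one of them.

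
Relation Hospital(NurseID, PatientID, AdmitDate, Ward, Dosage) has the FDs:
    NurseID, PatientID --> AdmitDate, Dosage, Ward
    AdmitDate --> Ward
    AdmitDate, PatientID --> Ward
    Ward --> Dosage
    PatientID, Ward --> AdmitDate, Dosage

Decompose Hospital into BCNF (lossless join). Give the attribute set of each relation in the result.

{AdmitDate, NurseID, PatientID}; {AdmitDate, Ward}; {Dosage, Ward}

Candidate key of the original relation: {NurseID, PatientID}.
In {AdmitDate, Dosage, NurseID, PatientID, Ward}, {AdmitDate} is not a superkey ({AdmitDate}⁺ restricted to this set is {AdmitDate, Dosage, Ward}), so split on AdmitDate --> Dosage, Ward into {AdmitDate, Dosage, Ward} and {AdmitDate, NurseID, PatientID}.
In {AdmitDate, Dosage, Ward}, {Ward} is not a superkey ({Ward}⁺ restricted to this set is {Dosage, Ward}), so split on Ward --> Dosage into {Dosage, Ward} and {AdmitDate, Ward}.
{Dosage, Ward} is in BCNF.
{AdmitDate, Ward} is in BCNF.
{AdmitDate, NurseID, PatientID} is in BCNF.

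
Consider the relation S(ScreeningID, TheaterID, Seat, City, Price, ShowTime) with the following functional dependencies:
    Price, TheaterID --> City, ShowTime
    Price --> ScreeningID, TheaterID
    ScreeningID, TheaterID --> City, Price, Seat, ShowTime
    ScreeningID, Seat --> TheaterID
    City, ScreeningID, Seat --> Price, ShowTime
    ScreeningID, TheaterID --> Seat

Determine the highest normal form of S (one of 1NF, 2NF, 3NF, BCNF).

Candidate keys: {Price}, {ScreeningID, Seat}, {ScreeningID, TheaterID}. Prime attributes: {Price, ScreeningID, Seat, TheaterID}.
Each dependency's left side is a superkey — BCNF holds.

BCNF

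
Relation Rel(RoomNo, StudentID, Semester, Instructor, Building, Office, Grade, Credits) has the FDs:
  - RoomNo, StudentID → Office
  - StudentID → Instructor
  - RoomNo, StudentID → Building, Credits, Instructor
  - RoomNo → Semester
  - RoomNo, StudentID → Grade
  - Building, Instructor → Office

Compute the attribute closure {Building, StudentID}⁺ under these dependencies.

Start with {Building, StudentID}.
StudentID → Instructor applies; add {Instructor} → now {Building, Instructor, StudentID}.
Building, Instructor → Office applies; add {Office} → now {Building, Instructor, Office, StudentID}.
No further FD applies.

{Building, Instructor, Office, StudentID}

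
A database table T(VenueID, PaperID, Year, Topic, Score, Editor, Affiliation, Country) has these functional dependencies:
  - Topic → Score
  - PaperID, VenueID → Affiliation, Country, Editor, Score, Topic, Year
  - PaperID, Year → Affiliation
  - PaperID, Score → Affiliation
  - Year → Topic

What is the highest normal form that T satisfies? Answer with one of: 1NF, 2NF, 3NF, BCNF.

Candidate key: {PaperID, VenueID}. Prime attributes: {PaperID, VenueID}.
Topic → Score breaks BCNF: {Topic}⁺ = {Score, Topic}, so {Topic} is not a superkey.
Because {Score} is non-prime and the left side of Topic → Score is not a superkey, the relation is not in 3NF.
Checking every proper subset of each key, none determines a non-prime attribute — 2NF is satisfied.

2NF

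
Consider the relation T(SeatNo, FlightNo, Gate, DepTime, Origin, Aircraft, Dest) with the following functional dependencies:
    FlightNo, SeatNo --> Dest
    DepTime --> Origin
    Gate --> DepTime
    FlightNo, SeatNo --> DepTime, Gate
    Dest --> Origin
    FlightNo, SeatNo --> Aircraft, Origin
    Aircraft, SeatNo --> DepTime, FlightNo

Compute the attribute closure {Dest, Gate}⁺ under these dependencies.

{DepTime, Dest, Gate, Origin}

Start with {Dest, Gate}.
Gate --> DepTime applies; add {DepTime} → now {DepTime, Dest, Gate}.
Dest --> Origin applies; add {Origin} → now {DepTime, Dest, Gate, Origin}.
No further FD applies.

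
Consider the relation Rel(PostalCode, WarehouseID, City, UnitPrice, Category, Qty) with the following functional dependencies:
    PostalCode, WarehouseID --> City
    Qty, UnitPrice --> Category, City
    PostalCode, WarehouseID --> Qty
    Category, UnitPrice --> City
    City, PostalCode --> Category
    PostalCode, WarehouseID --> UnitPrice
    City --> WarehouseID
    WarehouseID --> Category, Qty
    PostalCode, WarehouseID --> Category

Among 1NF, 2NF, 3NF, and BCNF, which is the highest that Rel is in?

Candidate keys: {Category, PostalCode, UnitPrice}, {City, PostalCode}, {PostalCode, Qty, UnitPrice}, {PostalCode, WarehouseID}. Prime attributes: {Category, City, PostalCode, Qty, UnitPrice, WarehouseID}.
Qty, UnitPrice --> Category, City breaks BCNF: {Qty, UnitPrice}⁺ = {Category, City, Qty, UnitPrice, WarehouseID}, so {Qty, UnitPrice} is not a superkey.
But every attribute on its right side ({Category, City}) is prime, and the same holds for every other non-superkey FD, so 3NF still holds.

3NF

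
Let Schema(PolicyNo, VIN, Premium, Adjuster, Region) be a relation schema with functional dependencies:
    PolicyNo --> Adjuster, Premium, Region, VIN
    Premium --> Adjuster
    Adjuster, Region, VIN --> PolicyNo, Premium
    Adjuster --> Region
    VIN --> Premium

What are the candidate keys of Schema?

{PolicyNo} is a candidate key since {PolicyNo}⁺ = {Adjuster, PolicyNo, Premium, Region, VIN} covers every attribute.
{VIN} is a candidate key since {VIN}⁺ = {Adjuster, PolicyNo, Premium, Region, VIN} covers every attribute.
Any other superkey properly contains one of these, so there are no further candidate keys.

{PolicyNo}, {VIN}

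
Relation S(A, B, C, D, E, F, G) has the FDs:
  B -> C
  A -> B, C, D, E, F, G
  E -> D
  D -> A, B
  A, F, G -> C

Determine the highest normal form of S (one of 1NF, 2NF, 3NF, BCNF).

2NF

Candidate keys: {A}, {D}, {E}. Prime attributes: {A, D, E}.
B -> C: {B}⁺ = {B, C}, which is not all of the attributes, so the left side is not a superkey — BCNF is violated.
B -> C has non-prime {C} on the right and a non-superkey on the left, so 3NF fails.
Every candidate key is a single attribute, so no partial dependency is possible; 2NF holds.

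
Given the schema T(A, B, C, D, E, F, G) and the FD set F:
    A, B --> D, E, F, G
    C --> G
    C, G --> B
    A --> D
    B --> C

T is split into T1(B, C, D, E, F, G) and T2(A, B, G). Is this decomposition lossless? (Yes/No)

No

The shared attributes are {B, G} and {B, G}⁺ = {B, C, G}.
The closure covers neither T1 nor T2 entirely; the join is not lossless.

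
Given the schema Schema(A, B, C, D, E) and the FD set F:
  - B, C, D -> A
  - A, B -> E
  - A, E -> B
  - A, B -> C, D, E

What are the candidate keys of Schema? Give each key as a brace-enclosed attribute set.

{A, B}⁺ = {A, B, C, D, E} — all of the relation — so {A, B} is a candidate key.
{A, E}⁺ = {A, B, C, D, E} — all of the relation — so {A, E} is a candidate key.
{B, C, D}⁺ = {A, B, C, D, E} — all of the relation — so {B, C, D} is a candidate key.
No proper subset of any of these is a key, and no other minimal superkey exists.

{A, B}, {A, E}, {B, C, D}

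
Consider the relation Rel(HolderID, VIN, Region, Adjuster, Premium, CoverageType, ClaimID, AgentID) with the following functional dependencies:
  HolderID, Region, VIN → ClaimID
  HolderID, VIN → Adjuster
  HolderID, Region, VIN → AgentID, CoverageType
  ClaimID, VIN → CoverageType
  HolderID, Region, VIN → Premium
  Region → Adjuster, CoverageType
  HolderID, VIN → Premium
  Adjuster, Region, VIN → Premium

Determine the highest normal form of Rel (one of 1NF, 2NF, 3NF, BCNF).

1NF

Candidate key: {HolderID, Region, VIN}. Prime attributes: {HolderID, Region, VIN}.
For HolderID, VIN → Adjuster we have {HolderID, VIN}⁺ = {Adjuster, HolderID, Premium, VIN}; {HolderID, VIN} is not a superkey, so BCNF fails.
Because {Adjuster} is non-prime and the left side of HolderID, VIN → Adjuster is not a superkey, the relation is not in 3NF.
Since {Region} ⊂ {HolderID, Region, VIN} and {Region}⁺ ⊇ {Adjuster, CoverageType} with {Adjuster, CoverageType} non-prime, there is a partial dependency; 2NF fails.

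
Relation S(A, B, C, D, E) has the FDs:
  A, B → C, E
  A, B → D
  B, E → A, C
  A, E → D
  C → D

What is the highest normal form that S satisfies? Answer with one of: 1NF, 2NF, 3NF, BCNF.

Candidate keys: {A, B}, {B, E}. Prime attributes: {A, B, E}.
A, E → D breaks BCNF: {A, E}⁺ = {A, D, E}, so {A, E} is not a superkey.
A, E → D has non-prime {D} on the right and a non-superkey on the left, so 3NF fails.
No non-prime attribute depends on a proper subset of any candidate key, so 2NF holds.

2NF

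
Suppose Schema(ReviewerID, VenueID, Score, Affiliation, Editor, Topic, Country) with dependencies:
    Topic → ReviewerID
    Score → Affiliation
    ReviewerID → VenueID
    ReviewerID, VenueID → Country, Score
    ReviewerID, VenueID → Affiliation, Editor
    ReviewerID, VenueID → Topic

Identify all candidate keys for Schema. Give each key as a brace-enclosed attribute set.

{ReviewerID}, {Topic}

{ReviewerID}⁺ = {Affiliation, Country, Editor, ReviewerID, Score, Topic, VenueID} — all of the relation — so {ReviewerID} is a candidate key.
{Topic}⁺ = {Affiliation, Country, Editor, ReviewerID, Score, Topic, VenueID} — all of the relation — so {Topic} is a candidate key.
These are minimal and exhaustive — every other superkey contains one of them.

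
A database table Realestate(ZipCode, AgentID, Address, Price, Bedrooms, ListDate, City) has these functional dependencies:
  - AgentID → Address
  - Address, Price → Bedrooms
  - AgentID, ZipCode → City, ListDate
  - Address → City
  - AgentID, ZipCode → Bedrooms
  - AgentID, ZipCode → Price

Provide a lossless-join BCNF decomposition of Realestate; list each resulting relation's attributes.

{Address, AgentID}; {Address, City}; {AgentID, Bedrooms, Price}; {AgentID, ListDate, Price, ZipCode}

Candidate key of the original relation: {AgentID, ZipCode}.
{Address, AgentID, Bedrooms, City, ListDate, Price, ZipCode}: {AgentID} determines {Address, AgentID, City} here but is not a superkey — split on AgentID → Address, City, giving {Address, AgentID, City} and {AgentID, Bedrooms, ListDate, Price, ZipCode}.
{Address, AgentID, City}: {Address} determines {Address, City} here but is not a superkey — split on Address → City, giving {Address, City} and {Address, AgentID}.
{Address, City}: every determinant is a superkey — BCNF.
{Address, AgentID}: every determinant is a superkey — BCNF.
{AgentID, Bedrooms, ListDate, Price, ZipCode}: {AgentID, Price} determines {AgentID, Bedrooms, Price} here but is not a superkey — split on AgentID, Price → Bedrooms, giving {AgentID, Bedrooms, Price} and {AgentID, ListDate, Price, ZipCode}.
{AgentID, Bedrooms, Price}: every determinant is a superkey — BCNF.
{AgentID, ListDate, Price, ZipCode}: every determinant is a superkey — BCNF.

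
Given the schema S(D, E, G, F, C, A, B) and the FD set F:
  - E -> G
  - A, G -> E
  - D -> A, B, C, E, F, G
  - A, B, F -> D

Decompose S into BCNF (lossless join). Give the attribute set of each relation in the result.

{A, B, C, D, E, F}; {E, G}

Candidate keys of the original relation: {A, B, F}, {D}.
In {A, B, C, D, E, F, G}, {E} is not a superkey ({E}⁺ restricted to this set is {E, G}), so split on E -> G into {E, G} and {A, B, C, D, E, F}.
{E, G}: every determinant is a superkey — BCNF.
{A, B, C, D, E, F}: every determinant is a superkey — BCNF.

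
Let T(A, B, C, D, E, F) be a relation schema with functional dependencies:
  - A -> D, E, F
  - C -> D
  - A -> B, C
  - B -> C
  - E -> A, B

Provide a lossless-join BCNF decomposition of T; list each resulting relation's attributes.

Candidate keys of the original relation: {A}, {E}.
In {A, B, C, D, E, F}, {C} is not a superkey ({C}⁺ restricted to this set is {C, D}), so split on C -> D into {C, D} and {A, B, C, E, F}.
{C, D} is in BCNF.
In {A, B, C, E, F}, {B} is not a superkey ({B}⁺ restricted to this set is {B, C}), so split on B -> C into {B, C} and {A, B, E, F}.
{B, C} is in BCNF.
{A, B, E, F} is in BCNF.

{A, B, E, F}; {B, C}; {C, D}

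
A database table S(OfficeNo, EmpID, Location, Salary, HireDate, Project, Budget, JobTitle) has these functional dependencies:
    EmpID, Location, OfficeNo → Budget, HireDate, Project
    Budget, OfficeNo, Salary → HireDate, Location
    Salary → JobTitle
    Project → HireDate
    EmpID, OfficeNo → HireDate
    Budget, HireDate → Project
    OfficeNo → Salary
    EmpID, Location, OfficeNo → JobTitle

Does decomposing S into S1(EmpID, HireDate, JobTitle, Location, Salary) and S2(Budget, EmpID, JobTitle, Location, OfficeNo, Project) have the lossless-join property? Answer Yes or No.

S1 ∩ S2 = {EmpID, JobTitle, Location}; its closure under F is {EmpID, JobTitle, Location}.
S1 ⊄ {EmpID, JobTitle, Location} and S2 ⊄ {EmpID, JobTitle, Location}, so the split is lossy.

No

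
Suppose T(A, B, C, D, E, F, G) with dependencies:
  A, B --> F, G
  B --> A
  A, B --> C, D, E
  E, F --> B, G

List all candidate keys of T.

{B}, {E, F}

Closure of {B} is {A, B, C, D, E, F, G}, the whole schema; {B} is a candidate key.
Closure of {E, F} is {A, B, C, D, E, F, G}, the whole schema; {E, F} is a candidate key.
Any other superkey properly contains one of these, so there are no further candidate keys.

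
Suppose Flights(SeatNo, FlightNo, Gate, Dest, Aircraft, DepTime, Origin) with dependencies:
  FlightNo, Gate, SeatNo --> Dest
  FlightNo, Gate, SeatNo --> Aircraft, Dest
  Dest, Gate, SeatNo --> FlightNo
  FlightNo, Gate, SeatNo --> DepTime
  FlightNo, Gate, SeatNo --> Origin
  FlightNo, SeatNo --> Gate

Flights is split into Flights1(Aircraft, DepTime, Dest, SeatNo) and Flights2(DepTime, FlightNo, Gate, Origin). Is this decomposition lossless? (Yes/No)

No

Flights1 ∩ Flights2 = {DepTime}; its closure under F is {DepTime}.
Neither Flights1 nor Flights2 is contained in that closure, so the decomposition is lossy.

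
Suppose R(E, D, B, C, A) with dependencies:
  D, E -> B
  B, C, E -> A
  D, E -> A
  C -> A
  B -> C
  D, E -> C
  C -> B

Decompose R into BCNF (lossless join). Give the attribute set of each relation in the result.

Candidate key of the original relation: {D, E}.
In {A, B, C, D, E}, {B, C, E} is not a superkey ({B, C, E}⁺ restricted to this set is {A, B, C, E}), so split on B, C, E -> A into {A, B, C, E} and {B, C, D, E}.
In {A, B, C, E}, {C} is not a superkey ({C}⁺ restricted to this set is {A, B, C}), so split on C -> A, B into {A, B, C} and {C, E}.
{A, B, C} has no BCNF violation.
{C, E} has no BCNF violation.
In {B, C, D, E}, {C} is not a superkey ({C}⁺ restricted to this set is {B, C}), so split on C -> B into {B, C} and {C, D, E}.
{B, C} has no BCNF violation.
{C, D, E} has no BCNF violation.

{A, B, C}; {C, D, E}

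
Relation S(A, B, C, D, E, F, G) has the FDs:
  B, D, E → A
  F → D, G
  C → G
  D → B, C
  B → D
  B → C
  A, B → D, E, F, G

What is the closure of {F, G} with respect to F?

{B, C, D, F, G}

Start with {F, G}.
F → D, G applies; add {D} → now {D, F, G}.
D → B, C applies; add {B, C} → now {B, C, D, F, G}.
No further FD applies.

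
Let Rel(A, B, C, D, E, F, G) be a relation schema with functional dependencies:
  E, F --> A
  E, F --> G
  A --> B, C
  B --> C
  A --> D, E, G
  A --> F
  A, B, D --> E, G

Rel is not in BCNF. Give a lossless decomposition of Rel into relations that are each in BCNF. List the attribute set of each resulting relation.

Candidate keys of the original relation: {A}, {E, F}.
Within {A, B, C, D, E, F, G}: {B}⁺ ∩ {A, B, C, D, E, F, G} = {B, C}, not the whole set, so B --> C violates BCNF; decompose into {B, C} and {A, B, D, E, F, G}.
{B, C} has no BCNF violation.
{A, B, D, E, F, G} has no BCNF violation.

{A, B, D, E, F, G}; {B, C}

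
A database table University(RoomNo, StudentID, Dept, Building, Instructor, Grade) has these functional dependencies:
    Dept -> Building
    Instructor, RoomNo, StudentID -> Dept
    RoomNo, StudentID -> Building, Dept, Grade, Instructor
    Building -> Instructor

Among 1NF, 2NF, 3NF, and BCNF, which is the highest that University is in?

2NF

Candidate key: {RoomNo, StudentID}. Prime attributes: {RoomNo, StudentID}.
For Dept -> Building we have {Dept}⁺ = {Building, Dept, Instructor}; {Dept} is not a superkey, so BCNF fails.
Because {Building} is non-prime and the left side of Dept -> Building is not a superkey, the relation is not in 3NF.
No non-prime attribute depends on a proper subset of any candidate key, so 2NF holds.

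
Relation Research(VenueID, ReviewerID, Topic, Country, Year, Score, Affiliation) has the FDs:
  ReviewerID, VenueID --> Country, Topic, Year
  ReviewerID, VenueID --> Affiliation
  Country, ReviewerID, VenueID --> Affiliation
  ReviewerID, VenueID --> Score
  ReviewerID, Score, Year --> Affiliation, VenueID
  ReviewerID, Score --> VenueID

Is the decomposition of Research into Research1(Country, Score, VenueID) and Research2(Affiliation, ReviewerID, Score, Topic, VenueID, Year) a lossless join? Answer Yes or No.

No

Research1 ∩ Research2 = {Score, VenueID}; its closure under F is {Score, VenueID}.
Research1 ⊄ {Score, VenueID} and Research2 ⊄ {Score, VenueID}, so the split is lossy.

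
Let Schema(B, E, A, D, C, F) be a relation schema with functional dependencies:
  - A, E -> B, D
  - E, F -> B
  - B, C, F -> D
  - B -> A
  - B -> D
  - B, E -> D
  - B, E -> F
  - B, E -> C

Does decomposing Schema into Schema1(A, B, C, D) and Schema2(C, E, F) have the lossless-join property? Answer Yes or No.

No

Schema1 ∩ Schema2 = {C}; its closure under F is {C}.
The closure covers neither Schema1 nor Schema2 entirely; the join is not lossless.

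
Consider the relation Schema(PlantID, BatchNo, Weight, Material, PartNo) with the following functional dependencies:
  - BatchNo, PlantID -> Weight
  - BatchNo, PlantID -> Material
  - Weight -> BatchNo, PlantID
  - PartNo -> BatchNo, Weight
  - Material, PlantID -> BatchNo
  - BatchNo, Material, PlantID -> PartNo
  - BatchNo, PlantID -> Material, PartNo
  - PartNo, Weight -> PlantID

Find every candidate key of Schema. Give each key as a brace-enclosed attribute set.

{BatchNo, PlantID}, {Material, PlantID}, {PartNo}, {Weight}

{PartNo} is a candidate key since {PartNo}⁺ = {BatchNo, Material, PartNo, PlantID, Weight} covers every attribute.
{Weight} is a candidate key since {Weight}⁺ = {BatchNo, Material, PartNo, PlantID, Weight} covers every attribute.
{BatchNo, PlantID} is a candidate key since {BatchNo, PlantID}⁺ = {BatchNo, Material, PartNo, PlantID, Weight} covers every attribute.
{Material, PlantID} is a candidate key since {Material, PlantID}⁺ = {BatchNo, Material, PartNo, PlantID, Weight} covers every attribute.
No proper subset of any of these is a key, and no other minimal superkey exists.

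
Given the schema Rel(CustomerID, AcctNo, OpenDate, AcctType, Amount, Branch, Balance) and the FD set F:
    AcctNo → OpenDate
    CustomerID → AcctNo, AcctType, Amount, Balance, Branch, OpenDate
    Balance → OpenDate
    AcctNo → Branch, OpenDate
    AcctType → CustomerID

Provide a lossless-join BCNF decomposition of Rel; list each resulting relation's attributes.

Candidate keys of the original relation: {AcctType}, {CustomerID}.
Within {AcctNo, AcctType, Amount, Balance, Branch, CustomerID, OpenDate}: {AcctNo}⁺ ∩ {AcctNo, AcctType, Amount, Balance, Branch, CustomerID, OpenDate} = {AcctNo, Branch, OpenDate}, not the whole set, so AcctNo → Branch, OpenDate violates BCNF; decompose into {AcctNo, Branch, OpenDate} and {AcctNo, AcctType, Amount, Balance, CustomerID}.
{AcctNo, Branch, OpenDate} is in BCNF.
{AcctNo, AcctType, Amount, Balance, CustomerID} is in BCNF.

{AcctNo, AcctType, Amount, Balance, CustomerID}; {AcctNo, Branch, OpenDate}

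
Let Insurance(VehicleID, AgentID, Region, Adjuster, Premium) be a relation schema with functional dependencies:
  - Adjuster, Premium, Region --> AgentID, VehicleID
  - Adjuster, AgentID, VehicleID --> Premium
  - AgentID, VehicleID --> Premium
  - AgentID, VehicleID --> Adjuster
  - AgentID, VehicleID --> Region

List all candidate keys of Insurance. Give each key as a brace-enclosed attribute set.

{Adjuster, Premium, Region}, {AgentID, VehicleID}

{AgentID, VehicleID}⁺ = {Adjuster, AgentID, Premium, Region, VehicleID}, which is every attribute, so {AgentID, VehicleID} is a candidate key.
{Adjuster, Premium, Region}⁺ = {Adjuster, AgentID, Premium, Region, VehicleID}, which is every attribute, so {Adjuster, Premium, Region} is a candidate key.
These are minimal and exhaustive — every other superkey contains one of them.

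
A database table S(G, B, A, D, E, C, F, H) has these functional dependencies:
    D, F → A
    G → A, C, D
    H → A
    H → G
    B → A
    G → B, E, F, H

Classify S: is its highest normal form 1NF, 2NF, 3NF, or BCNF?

2NF

Candidate keys: {G}, {H}. Prime attributes: {G, H}.
D, F → A: {D, F}⁺ = {A, D, F}, which is not all of the attributes, so the left side is not a superkey — BCNF is violated.
D, F → A determines the non-prime attribute {A} from a non-superkey — 3NF is violated.
All keys have size 1, which rules out partial dependencies — 2NF is satisfied.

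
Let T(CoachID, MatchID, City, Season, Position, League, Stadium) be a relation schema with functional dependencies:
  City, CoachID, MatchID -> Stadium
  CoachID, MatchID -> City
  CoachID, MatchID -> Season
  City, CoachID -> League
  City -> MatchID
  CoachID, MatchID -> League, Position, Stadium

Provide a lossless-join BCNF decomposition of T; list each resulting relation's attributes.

Candidate keys of the original relation: {City, CoachID}, {CoachID, MatchID}.
Within {City, CoachID, League, MatchID, Position, Season, Stadium}: {City}⁺ ∩ {City, CoachID, League, MatchID, Position, Season, Stadium} = {City, MatchID}, not the whole set, so City -> MatchID violates BCNF; decompose into {City, MatchID} and {City, CoachID, League, Position, Season, Stadium}.
{City, MatchID}: every determinant is a superkey — BCNF.
{City, CoachID, League, Position, Season, Stadium}: every determinant is a superkey — BCNF.

{City, CoachID, League, Position, Season, Stadium}; {City, MatchID}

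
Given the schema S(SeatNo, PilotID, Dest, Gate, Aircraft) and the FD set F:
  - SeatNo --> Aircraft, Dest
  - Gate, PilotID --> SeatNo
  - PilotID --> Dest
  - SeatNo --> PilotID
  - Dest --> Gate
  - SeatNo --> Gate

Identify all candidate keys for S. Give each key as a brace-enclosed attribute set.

Closure of {PilotID} is {Aircraft, Dest, Gate, PilotID, SeatNo}, the whole schema; {PilotID} is a candidate key.
Closure of {SeatNo} is {Aircraft, Dest, Gate, PilotID, SeatNo}, the whole schema; {SeatNo} is a candidate key.
No proper subset of any of these is a key, and no other minimal superkey exists.

{PilotID}, {SeatNo}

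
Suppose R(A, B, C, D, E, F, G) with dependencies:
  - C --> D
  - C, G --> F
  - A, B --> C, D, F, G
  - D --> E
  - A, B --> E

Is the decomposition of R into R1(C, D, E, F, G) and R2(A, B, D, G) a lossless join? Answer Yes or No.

Common attributes: {D, G}; their closure is {D, E, G}.
Neither R1 nor R2 is contained in that closure, so the decomposition is lossy.

No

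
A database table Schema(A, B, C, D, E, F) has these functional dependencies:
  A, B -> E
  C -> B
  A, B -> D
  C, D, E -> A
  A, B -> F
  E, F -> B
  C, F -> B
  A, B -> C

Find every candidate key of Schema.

{A, B}⁺ = {A, B, C, D, E, F} — all of the relation — so {A, B} is a candidate key.
{A, C}⁺ = {A, B, C, D, E, F} — all of the relation — so {A, C} is a candidate key.
{A, E, F}⁺ = {A, B, C, D, E, F} — all of the relation — so {A, E, F} is a candidate key.
{C, D, E}⁺ = {A, B, C, D, E, F} — all of the relation — so {C, D, E} is a candidate key.
Any other superkey properly contains one of these, so there are no further candidate keys.

{A, B}, {A, C}, {A, E, F}, {C, D, E}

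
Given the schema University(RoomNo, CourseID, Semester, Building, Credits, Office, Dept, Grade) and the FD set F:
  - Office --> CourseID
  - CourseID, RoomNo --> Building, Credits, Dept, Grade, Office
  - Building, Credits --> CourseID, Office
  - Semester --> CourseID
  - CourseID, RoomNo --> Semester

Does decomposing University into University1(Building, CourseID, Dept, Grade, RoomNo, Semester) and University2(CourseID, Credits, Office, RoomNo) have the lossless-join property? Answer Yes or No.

The shared attributes are {CourseID, RoomNo} and {CourseID, RoomNo}⁺ = {Building, CourseID, Credits, Dept, Grade, Office, RoomNo, Semester}.
University1 is contained in that closure, so University1 ∩ University2 --> University1 holds and the join is lossless.

Yes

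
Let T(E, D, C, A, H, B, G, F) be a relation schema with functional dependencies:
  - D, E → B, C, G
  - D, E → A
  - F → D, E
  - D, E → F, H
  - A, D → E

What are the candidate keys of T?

{F}⁺ = {A, B, C, D, E, F, G, H}, which is every attribute, so {F} is a candidate key.
{A, D}⁺ = {A, B, C, D, E, F, G, H}, which is every attribute, so {A, D} is a candidate key.
{D, E}⁺ = {A, B, C, D, E, F, G, H}, which is every attribute, so {D, E} is a candidate key.
No proper subset of any of these is a key, and no other minimal superkey exists.

{A, D}, {D, E}, {F}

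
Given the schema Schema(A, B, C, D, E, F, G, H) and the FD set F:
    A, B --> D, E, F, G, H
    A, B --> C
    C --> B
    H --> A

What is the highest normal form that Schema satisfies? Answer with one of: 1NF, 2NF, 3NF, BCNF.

Candidate keys: {A, B}, {A, C}, {B, H}, {C, H}. Prime attributes: {A, B, C, H}.
For C --> B we have {C}⁺ = {B, C}; {C} is not a superkey, so BCNF fails.
But every attribute on its right side ({B}) is prime, and the same holds for every other non-superkey FD, so 3NF still holds.

3NF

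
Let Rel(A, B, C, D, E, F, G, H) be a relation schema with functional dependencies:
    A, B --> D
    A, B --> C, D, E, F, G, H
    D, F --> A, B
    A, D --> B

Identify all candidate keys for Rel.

{A, B}⁺ = {A, B, C, D, E, F, G, H} — all of the relation — so {A, B} is a candidate key.
{A, D}⁺ = {A, B, C, D, E, F, G, H} — all of the relation — so {A, D} is a candidate key.
{D, F}⁺ = {A, B, C, D, E, F, G, H} — all of the relation — so {D, F} is a candidate key.
Any other superkey properly contains one of these, so there are no further candidate keys.

{A, B}, {A, D}, {D, F}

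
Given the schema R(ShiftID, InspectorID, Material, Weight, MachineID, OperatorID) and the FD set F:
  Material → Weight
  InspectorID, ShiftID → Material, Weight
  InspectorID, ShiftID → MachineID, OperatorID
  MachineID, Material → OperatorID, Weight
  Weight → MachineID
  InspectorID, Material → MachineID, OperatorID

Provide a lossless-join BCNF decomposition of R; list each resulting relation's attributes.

Candidate key of the original relation: {InspectorID, ShiftID}.
{InspectorID, MachineID, Material, OperatorID, ShiftID, Weight}: {Material} determines {MachineID, Material, OperatorID, Weight} here but is not a superkey — split on Material → MachineID, OperatorID, Weight, giving {MachineID, Material, OperatorID, Weight} and {InspectorID, Material, ShiftID}.
{MachineID, Material, OperatorID, Weight}: {Weight} determines {MachineID, Weight} here but is not a superkey — split on Weight → MachineID, giving {MachineID, Weight} and {Material, OperatorID, Weight}.
{MachineID, Weight} has no BCNF violation.
{Material, OperatorID, Weight} has no BCNF violation.
{InspectorID, Material, ShiftID} has no BCNF violation.

{InspectorID, Material, ShiftID}; {MachineID, Weight}; {Material, OperatorID, Weight}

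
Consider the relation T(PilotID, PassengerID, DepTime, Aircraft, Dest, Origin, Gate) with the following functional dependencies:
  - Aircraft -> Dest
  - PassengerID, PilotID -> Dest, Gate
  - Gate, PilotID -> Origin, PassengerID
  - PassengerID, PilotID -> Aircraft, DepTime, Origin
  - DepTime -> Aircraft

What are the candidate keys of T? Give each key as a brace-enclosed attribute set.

No FD produces {PilotID}, so it must be in every candidate key.
Closure of {Gate, PilotID} is {Aircraft, DepTime, Dest, Gate, Origin, PassengerID, PilotID}, the whole schema; {Gate, PilotID} is a candidate key.
Closure of {PassengerID, PilotID} is {Aircraft, DepTime, Dest, Gate, Origin, PassengerID, PilotID}, the whole schema; {PassengerID, PilotID} is a candidate key.
No proper subset of any of these is a key, and no other minimal superkey exists.

{Gate, PilotID}, {PassengerID, PilotID}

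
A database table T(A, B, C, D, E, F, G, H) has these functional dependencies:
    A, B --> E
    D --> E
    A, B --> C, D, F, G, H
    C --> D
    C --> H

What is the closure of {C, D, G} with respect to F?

{C, D, E, G, H}

Start with {C, D, G}.
D --> E applies; add {E} → now {C, D, E, G}.
C --> H applies; add {H} → now {C, D, E, G, H}.
No further FD applies.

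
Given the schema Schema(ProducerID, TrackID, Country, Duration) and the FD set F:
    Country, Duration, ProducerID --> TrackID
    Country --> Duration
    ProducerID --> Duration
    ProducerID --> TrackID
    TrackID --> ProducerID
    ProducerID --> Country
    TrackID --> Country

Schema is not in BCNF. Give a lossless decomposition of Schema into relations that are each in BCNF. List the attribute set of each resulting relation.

{Country, Duration}; {Country, ProducerID, TrackID}

Candidate keys of the original relation: {ProducerID}, {TrackID}.
Within {Country, Duration, ProducerID, TrackID}: {Country}⁺ ∩ {Country, Duration, ProducerID, TrackID} = {Country, Duration}, not the whole set, so Country --> Duration violates BCNF; decompose into {Country, Duration} and {Country, ProducerID, TrackID}.
{Country, Duration}: every determinant is a superkey — BCNF.
{Country, ProducerID, TrackID}: every determinant is a superkey — BCNF.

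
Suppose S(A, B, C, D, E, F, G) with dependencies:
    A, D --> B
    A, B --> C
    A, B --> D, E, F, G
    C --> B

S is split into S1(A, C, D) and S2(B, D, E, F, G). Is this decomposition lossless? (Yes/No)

No

The shared attributes are {D} and {D}⁺ = {D}.
S1 ⊄ {D} and S2 ⊄ {D}, so the split is lossy.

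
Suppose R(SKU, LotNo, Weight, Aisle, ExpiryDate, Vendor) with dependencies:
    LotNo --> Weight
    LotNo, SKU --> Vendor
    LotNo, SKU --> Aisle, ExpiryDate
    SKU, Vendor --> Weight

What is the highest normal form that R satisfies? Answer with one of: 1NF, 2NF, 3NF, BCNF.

Candidate key: {LotNo, SKU}. Prime attributes: {LotNo, SKU}.
LotNo --> Weight: {LotNo}⁺ = {LotNo, Weight}, which is not all of the attributes, so the left side is not a superkey — BCNF is violated.
LotNo --> Weight determines the non-prime attribute {Weight} from a non-superkey — 3NF is violated.
Since {LotNo} ⊂ {LotNo, SKU} and {LotNo}⁺ ⊇ {Weight} with {Weight} non-prime, there is a partial dependency; 2NF fails.

1NF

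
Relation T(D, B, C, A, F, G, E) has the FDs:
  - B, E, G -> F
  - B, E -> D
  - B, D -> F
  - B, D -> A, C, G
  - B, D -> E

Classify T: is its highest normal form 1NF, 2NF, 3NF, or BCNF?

BCNF

Candidate keys: {B, D}, {B, E}. Prime attributes: {B, D, E}.
Every FD has a superkey on the left, so the relation is in BCNF.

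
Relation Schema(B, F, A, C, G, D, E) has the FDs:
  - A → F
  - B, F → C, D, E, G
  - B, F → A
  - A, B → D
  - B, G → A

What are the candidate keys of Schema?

Attributes never on any right-hand side: {B} — every candidate key must contain it.
Closure of {A, B} is {A, B, C, D, E, F, G}, the whole schema; {A, B} is a candidate key.
Closure of {B, F} is {A, B, C, D, E, F, G}, the whole schema; {B, F} is a candidate key.
Closure of {B, G} is {A, B, C, D, E, F, G}, the whole schema; {B, G} is a candidate key.
Any other superkey properly contains one of these, so there are no further candidate keys.

{A, B}, {B, F}, {B, G}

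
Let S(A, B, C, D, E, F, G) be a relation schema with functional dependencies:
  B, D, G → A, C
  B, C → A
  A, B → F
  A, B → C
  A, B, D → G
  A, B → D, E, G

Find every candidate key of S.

No FD produces {B}, so it must be in every candidate key.
{A, B}⁺ = {A, B, C, D, E, F, G} — all of the relation — so {A, B} is a candidate key.
{B, C}⁺ = {A, B, C, D, E, F, G} — all of the relation — so {B, C} is a candidate key.
{B, D, G}⁺ = {A, B, C, D, E, F, G} — all of the relation — so {B, D, G} is a candidate key.
No proper subset of any of these is a key, and no other minimal superkey exists.

{A, B}, {B, C}, {B, D, G}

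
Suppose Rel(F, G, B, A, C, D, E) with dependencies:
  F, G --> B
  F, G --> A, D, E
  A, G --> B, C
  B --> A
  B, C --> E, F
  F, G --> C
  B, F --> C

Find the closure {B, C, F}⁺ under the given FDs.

{A, B, C, E, F}

Start with {B, C, F}.
B --> A applies; add {A} → now {A, B, C, F}.
B, C --> E, F applies; add {E} → now {A, B, C, E, F}.
No further FD applies.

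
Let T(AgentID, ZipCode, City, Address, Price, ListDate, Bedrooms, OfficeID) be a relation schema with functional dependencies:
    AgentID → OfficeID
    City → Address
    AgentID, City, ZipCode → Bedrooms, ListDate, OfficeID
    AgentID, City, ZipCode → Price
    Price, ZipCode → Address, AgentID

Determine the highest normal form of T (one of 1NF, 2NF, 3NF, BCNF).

1NF

Candidate keys: {AgentID, City, ZipCode}, {City, Price, ZipCode}. Prime attributes: {AgentID, City, Price, ZipCode}.
AgentID → OfficeID breaks BCNF: {AgentID}⁺ = {AgentID, OfficeID}, so {AgentID} is not a superkey.
Because {OfficeID} is non-prime and the left side of AgentID → OfficeID is not a superkey, the relation is not in 3NF.
The proper key subset {AgentID} of {AgentID, City, ZipCode} determines non-prime {OfficeID}, so the relation is not even in 2NF.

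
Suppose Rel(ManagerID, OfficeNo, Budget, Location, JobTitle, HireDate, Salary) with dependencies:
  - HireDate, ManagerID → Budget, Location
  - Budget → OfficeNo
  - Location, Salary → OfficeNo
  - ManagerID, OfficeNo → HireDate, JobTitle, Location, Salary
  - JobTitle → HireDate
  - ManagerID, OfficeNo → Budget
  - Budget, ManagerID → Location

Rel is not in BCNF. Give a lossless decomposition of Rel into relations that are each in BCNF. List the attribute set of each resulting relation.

{Budget, JobTitle, Location, ManagerID, Salary}; {Budget, OfficeNo}; {HireDate, JobTitle}

Candidate keys of the original relation: {Budget, ManagerID}, {HireDate, ManagerID}, {JobTitle, ManagerID}, {Location, ManagerID, Salary}, {ManagerID, OfficeNo}.
Within {Budget, HireDate, JobTitle, Location, ManagerID, OfficeNo, Salary}: {Budget}⁺ ∩ {Budget, HireDate, JobTitle, Location, ManagerID, OfficeNo, Salary} = {Budget, OfficeNo}, not the whole set, so Budget → OfficeNo violates BCNF; decompose into {Budget, OfficeNo} and {Budget, HireDate, JobTitle, Location, ManagerID, Salary}.
{Budget, OfficeNo} is in BCNF.
Within {Budget, HireDate, JobTitle, Location, ManagerID, Salary}: {JobTitle}⁺ ∩ {Budget, HireDate, JobTitle, Location, ManagerID, Salary} = {HireDate, JobTitle}, not the whole set, so JobTitle → HireDate violates BCNF; decompose into {HireDate, JobTitle} and {Budget, JobTitle, Location, ManagerID, Salary}.
{HireDate, JobTitle} is in BCNF.
{Budget, JobTitle, Location, ManagerID, Salary} is in BCNF.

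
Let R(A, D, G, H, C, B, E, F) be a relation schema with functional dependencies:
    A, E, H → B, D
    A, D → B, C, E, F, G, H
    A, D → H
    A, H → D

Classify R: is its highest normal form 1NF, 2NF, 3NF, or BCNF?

BCNF

Candidate keys: {A, D}, {A, H}. Prime attributes: {A, D, H}.
Every FD has a superkey on the left, so the relation is in BCNF.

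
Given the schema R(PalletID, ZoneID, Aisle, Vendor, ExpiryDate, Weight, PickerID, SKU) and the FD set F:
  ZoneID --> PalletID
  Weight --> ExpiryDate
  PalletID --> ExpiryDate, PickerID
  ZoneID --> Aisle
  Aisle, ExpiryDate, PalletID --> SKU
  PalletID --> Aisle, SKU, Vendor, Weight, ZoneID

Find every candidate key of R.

{PalletID} is a candidate key since {PalletID}⁺ = {Aisle, ExpiryDate, PalletID, PickerID, SKU, Vendor, Weight, ZoneID} covers every attribute.
{ZoneID} is a candidate key since {ZoneID}⁺ = {Aisle, ExpiryDate, PalletID, PickerID, SKU, Vendor, Weight, ZoneID} covers every attribute.
No proper subset of any of these is a key, and no other minimal superkey exists.

{PalletID}, {ZoneID}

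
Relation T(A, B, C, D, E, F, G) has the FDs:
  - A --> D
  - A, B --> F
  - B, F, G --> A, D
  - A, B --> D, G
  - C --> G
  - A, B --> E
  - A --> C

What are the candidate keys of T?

{A, B}, {B, C, F}, {B, F, G}

{B} never appears on the right of any FD, so every key must include it.
{A, B}⁺ = {A, B, C, D, E, F, G}, which is every attribute, so {A, B} is a candidate key.
{B, C, F}⁺ = {A, B, C, D, E, F, G}, which is every attribute, so {B, C, F} is a candidate key.
{B, F, G}⁺ = {A, B, C, D, E, F, G}, which is every attribute, so {B, F, G} is a candidate key.
No proper subset of any of these is a key, and no other minimal superkey exists.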